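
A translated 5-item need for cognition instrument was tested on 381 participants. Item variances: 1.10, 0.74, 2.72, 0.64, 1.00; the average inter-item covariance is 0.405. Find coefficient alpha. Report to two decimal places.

sum of item variances = 1.10 + 0.74 + 2.72 + 0.64 + 1.00 = 6.20
Sum of the 10 distinct covariances = 10 × 0.405 = 4.050
Var(T) = sum of item variances + 2·Σcov = 6.20 + 2 × 4.050 = 14.300
α = (5/4)·(1 − 6.20/14.300) = 0.71

α = 0.71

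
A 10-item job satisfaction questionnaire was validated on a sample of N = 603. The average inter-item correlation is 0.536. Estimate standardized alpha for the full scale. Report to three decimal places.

α = 0.920

Standardized α = k·r̄ / (1 + (k−1)·r̄) = 10 × 0.536 / (1 + 9 × 0.536)
  = 5.3600 / 5.8240 = 0.920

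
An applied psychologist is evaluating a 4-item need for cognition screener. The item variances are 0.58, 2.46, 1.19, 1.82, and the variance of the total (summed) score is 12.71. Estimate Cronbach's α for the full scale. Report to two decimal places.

Σσ²ᵢ = 0.58 + 2.46 + 1.19 + 1.82 = 6.05
α = (k/(k−1))·(1 − Σσ²ᵢ/total variance) = (4/3)·(1 − 6.05/12.71) = 0.70

α = 0.70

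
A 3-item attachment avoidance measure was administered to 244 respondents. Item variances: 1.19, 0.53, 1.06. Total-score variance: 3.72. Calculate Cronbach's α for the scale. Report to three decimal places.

Cronbach's α = 0.379

Σσᵢ² = 1.19 + 0.53 + 1.06 = 2.78
α = (k/(k−1))·(1 − Σσᵢ²/total variance) = (3/2)·(1 − 2.78/3.72) = 0.379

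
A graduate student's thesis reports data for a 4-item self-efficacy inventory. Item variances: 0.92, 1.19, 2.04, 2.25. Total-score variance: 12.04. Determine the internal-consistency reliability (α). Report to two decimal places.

sum of item variances = 0.92 + 1.19 + 2.04 + 2.25 = 6.40
α = (k/(k−1))·(1 − sum of item variances/σ²_T) = (4/3)·(1 − 6.40/12.04) = 0.62

α = 0.62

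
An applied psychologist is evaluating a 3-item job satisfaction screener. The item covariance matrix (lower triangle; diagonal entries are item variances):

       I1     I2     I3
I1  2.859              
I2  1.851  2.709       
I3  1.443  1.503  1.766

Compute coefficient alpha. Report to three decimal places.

Σσ²ᵢ = 2.859 + 2.709 + 1.766 = 7.334
Sum of off-diagonal covariances = 4.797
Var(T) = 7.334 + 2 × 4.797 = 16.928
α = (k/(k−1))·(1 − Σσ²ᵢ/Var(T)) = (3/2)·(1 − 7.334/16.928) = 0.850

α = 0.850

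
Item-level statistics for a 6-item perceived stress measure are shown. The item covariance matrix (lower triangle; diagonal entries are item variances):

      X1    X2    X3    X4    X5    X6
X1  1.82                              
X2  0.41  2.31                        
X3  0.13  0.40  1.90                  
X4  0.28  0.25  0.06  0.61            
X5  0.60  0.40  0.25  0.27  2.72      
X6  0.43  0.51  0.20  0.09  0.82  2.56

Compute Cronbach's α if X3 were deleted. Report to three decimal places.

Remaining items: X1, X2, X4, X5, X6 (k = 5).
ΣVar(i) = 1.82 + 2.31 + 0.61 + 2.72 + 2.56 = 10.02
total variance = 10.02 + 2 × 4.06 = 18.14
α (item deleted) = (5/4)·(1 − 10.02/18.14) = 0.560

α = 0.560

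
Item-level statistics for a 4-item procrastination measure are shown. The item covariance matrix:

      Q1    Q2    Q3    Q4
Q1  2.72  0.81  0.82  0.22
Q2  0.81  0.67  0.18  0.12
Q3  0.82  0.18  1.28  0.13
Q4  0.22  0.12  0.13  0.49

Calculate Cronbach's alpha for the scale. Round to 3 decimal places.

ΣVar(i) = 2.72 + 0.67 + 1.28 + 0.49 = 5.16
Σ_{i<j} σ_ij = 2.28
σ²_T = 5.16 + 2 × 2.28 = 9.72
α = (k/(k−1))·(1 − ΣVar(i)/σ²_T) = (4/3)·(1 − 5.16/9.72) = 0.626

Cronbach's alpha = 0.626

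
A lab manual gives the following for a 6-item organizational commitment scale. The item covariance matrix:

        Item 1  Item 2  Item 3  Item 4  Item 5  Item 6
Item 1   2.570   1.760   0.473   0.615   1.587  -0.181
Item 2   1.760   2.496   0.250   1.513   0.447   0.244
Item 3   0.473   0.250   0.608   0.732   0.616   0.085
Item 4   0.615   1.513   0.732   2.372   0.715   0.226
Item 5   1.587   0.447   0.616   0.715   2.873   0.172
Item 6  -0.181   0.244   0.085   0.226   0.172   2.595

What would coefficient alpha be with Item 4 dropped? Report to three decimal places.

Remaining items: Item 1, Item 2, Item 3, Item 5, Item 6 (k = 5).
Σσᵢ² = 2.570 + 2.496 + 0.608 + 2.873 + 2.595 = 11.142
σ²_total = 11.142 + 2 × 5.453 = 22.048
α (item deleted) = (5/4)·(1 − 11.142/22.048) = 0.618

α = 0.618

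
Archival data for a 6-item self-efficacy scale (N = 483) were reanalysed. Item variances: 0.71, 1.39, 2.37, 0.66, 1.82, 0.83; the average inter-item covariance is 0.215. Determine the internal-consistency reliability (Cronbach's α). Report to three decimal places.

Cronbach's α = 0.544

Σσ²ᵢ = 0.71 + 1.39 + 2.37 + 0.66 + 1.82 + 0.83 = 7.78
Sum of the 15 distinct covariances = 15 × 0.215 = 3.225
σ²_total = Σσ²ᵢ + 2·Σcov = 7.78 + 2 × 3.225 = 14.230
α = (6/5)·(1 − 7.78/14.230) = 0.544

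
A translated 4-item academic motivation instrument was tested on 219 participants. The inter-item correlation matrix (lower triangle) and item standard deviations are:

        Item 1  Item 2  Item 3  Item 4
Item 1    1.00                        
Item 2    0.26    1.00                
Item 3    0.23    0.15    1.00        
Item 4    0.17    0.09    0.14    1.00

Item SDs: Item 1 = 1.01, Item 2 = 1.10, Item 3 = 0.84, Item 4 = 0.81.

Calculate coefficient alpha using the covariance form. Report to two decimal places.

α = 0.46

Σσ²ᵢ = 1.01² + 1.10² + 0.84² + 0.81² = 3.5918
Covariances σ_ij = r_ij · s_i · s_j:
  σ(Item 1,Item 2) = 0.26 × 1.01 × 1.10 = 0.2889
  σ(Item 1,Item 3) = 0.23 × 1.01 × 0.84 = 0.1951
  σ(Item 1,Item 4) = 0.17 × 1.01 × 0.81 = 0.1391
  σ(Item 2,Item 3) = 0.15 × 1.10 × 0.84 = 0.1386
  σ(Item 2,Item 4) = 0.09 × 1.10 × 0.81 = 0.0802
  σ(Item 3,Item 4) = 0.14 × 0.84 × 0.81 = 0.0953
σ²_T = Σσ²ᵢ + 2·Σσ_ij = 3.5918 + 2 × 0.9372 = 5.4662
α = (4/3)·(1 − 3.5918/5.4662) = 0.46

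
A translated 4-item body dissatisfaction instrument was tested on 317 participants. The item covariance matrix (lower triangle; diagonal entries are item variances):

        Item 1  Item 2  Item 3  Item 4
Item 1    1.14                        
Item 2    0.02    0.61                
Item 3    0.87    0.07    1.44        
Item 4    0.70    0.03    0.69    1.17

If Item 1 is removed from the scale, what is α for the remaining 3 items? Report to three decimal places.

α = 0.494

Remaining items: Item 2, Item 3, Item 4 (k = 3).
Σσ²ᵢ = 0.61 + 1.44 + 1.17 = 3.22
σ²_total = 3.22 + 2 × 0.79 = 4.80
α (item deleted) = (3/2)·(1 − 3.22/4.80) = 0.494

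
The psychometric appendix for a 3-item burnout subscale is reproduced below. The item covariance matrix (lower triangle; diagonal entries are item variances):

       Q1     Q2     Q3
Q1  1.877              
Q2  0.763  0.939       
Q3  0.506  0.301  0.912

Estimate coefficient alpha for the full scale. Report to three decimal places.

sum of item variances = 1.877 + 0.939 + 0.912 = 3.728
Sum of the distinct covariances = 1.570
Var(T) = 3.728 + 2 × 1.570 = 6.868
α = (k/(k−1))·(1 − sum of item variances/Var(T)) = (3/2)·(1 − 3.728/6.868) = 0.686

coefficient alpha = 0.686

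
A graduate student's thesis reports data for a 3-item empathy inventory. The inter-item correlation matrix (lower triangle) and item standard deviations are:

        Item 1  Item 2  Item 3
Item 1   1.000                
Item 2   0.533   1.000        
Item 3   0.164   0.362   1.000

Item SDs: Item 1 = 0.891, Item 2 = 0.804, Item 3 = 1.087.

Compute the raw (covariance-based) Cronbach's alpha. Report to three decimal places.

Cronbach's alpha = 0.593

Σσ²ᵢ = 0.891² + 0.804² + 1.087² = 2.6219
Covariances σ_ij = r_ij · s_i · s_j:
  σ(Item 1,Item 2) = 0.533 × 0.891 × 0.804 = 0.3818
  σ(Item 1,Item 3) = 0.164 × 0.891 × 1.087 = 0.1588
  σ(Item 2,Item 3) = 0.362 × 0.804 × 1.087 = 0.3164
σ²_T = Σσ²ᵢ + 2·Σσ_ij = 2.6219 + 2 × 0.8570 = 4.3359
α = (3/2)·(1 − 2.6219/4.3359) = 0.593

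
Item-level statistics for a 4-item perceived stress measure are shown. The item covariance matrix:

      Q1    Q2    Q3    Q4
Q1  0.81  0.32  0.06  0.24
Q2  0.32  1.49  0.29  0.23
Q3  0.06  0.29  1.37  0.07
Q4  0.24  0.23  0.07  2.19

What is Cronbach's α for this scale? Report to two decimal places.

α = 0.39

Σσ²ᵢ = 0.81 + 1.49 + 1.37 + 2.19 = 5.86
Σ_{i<j} σ_ij = 1.21
total variance = 5.86 + 2 × 1.21 = 8.28
α = (k/(k−1))·(1 − Σσ²ᵢ/total variance) = (4/3)·(1 − 5.86/8.28) = 0.39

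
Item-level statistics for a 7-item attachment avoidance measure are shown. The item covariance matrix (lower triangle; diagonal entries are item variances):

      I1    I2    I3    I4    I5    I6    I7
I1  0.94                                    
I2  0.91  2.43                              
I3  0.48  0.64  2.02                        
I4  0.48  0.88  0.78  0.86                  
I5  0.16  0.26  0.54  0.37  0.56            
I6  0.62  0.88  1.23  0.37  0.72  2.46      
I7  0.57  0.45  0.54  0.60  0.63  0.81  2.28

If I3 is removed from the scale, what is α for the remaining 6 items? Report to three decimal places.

α = 0.776

Remaining items: I1, I2, I4, I5, I6, I7 (k = 6).
ΣVar(i) = 0.94 + 2.43 + 0.86 + 0.56 + 2.46 + 2.28 = 9.53
Var(T) = 9.53 + 2 × 8.71 = 26.95
α (item deleted) = (6/5)·(1 − 9.53/26.95) = 0.776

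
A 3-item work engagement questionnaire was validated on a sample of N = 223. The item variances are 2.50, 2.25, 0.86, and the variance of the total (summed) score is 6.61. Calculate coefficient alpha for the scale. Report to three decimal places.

sum of item variances = 2.50 + 2.25 + 0.86 = 5.61
α = (k/(k−1))·(1 − sum of item variances/total variance) = (3/2)·(1 − 5.61/6.61) = 0.227

α = 0.227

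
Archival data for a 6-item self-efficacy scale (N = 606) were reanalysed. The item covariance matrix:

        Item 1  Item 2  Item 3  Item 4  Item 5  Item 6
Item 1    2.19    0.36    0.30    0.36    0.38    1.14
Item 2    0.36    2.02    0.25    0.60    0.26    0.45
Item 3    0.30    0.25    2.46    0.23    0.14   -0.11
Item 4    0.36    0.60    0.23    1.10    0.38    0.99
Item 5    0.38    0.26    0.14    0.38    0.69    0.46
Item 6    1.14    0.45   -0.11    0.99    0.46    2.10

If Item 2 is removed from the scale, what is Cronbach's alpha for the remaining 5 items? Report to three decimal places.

α = 0.625

Remaining items: Item 1, Item 3, Item 4, Item 5, Item 6 (k = 5).
Σσ²ᵢ = 2.19 + 2.46 + 1.10 + 0.69 + 2.10 = 8.54
σ²_total = 8.54 + 2 × 4.27 = 17.08
α (item deleted) = (5/4)·(1 − 8.54/17.08) = 0.625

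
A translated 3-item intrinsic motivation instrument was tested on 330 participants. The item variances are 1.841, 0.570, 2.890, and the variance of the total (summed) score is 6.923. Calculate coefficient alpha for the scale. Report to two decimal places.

ΣVar(i) = 1.841 + 0.570 + 2.890 = 5.301
α = (k/(k−1))·(1 − ΣVar(i)/σ²_total) = (3/2)·(1 − 5.301/6.923) = 0.35

α = 0.35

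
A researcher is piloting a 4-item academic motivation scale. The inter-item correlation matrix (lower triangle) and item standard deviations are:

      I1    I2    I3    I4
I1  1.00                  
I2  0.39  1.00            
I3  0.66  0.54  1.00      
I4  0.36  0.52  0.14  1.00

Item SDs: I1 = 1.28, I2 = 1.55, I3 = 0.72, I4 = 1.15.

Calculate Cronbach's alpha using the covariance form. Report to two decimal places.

Σσ²ᵢ = 1.28² + 1.55² + 0.72² + 1.15² = 5.8818
Covariances σ_ij = r_ij · s_i · s_j:
  σ(I1,I2) = 0.39 × 1.28 × 1.55 = 0.7738
  σ(I1,I3) = 0.66 × 1.28 × 0.72 = 0.6083
  σ(I1,I4) = 0.36 × 1.28 × 1.15 = 0.5299
  σ(I2,I3) = 0.54 × 1.55 × 0.72 = 0.6026
  σ(I2,I4) = 0.52 × 1.55 × 1.15 = 0.9269
  σ(I3,I4) = 0.14 × 0.72 × 1.15 = 0.1159
σ²_T = Σσ²ᵢ + 2·Σσ_ij = 5.8818 + 2 × 3.5574 = 12.9966
α = (4/3)·(1 − 5.8818/12.9966) = 0.73

α = 0.73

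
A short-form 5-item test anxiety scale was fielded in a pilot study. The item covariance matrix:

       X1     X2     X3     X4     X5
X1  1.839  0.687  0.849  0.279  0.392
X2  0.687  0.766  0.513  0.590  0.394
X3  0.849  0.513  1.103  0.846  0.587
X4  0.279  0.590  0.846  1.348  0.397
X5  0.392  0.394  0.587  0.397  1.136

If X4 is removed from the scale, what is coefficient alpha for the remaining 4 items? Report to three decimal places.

coefficient alpha = 0.781

Remaining items: X1, X2, X3, X5 (k = 4).
ΣVar(i) = 1.839 + 0.766 + 1.103 + 1.136 = 4.844
σ²_T = 4.844 + 2 × 3.422 = 11.688
α (item deleted) = (4/3)·(1 − 4.844/11.688) = 0.781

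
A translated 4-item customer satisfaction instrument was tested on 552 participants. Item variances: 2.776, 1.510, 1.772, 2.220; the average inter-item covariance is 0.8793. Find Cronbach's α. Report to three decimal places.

α = 0.747

Σσᵢ² = 2.776 + 1.510 + 1.772 + 2.220 = 8.278
Sum of the 6 distinct covariances = 6 × 0.8793 = 5.2758
Var(T) = Σσᵢ² + 2·Σcov = 8.278 + 2 × 5.2758 = 18.8296
α = (4/3)·(1 − 8.278/18.8296) = 0.747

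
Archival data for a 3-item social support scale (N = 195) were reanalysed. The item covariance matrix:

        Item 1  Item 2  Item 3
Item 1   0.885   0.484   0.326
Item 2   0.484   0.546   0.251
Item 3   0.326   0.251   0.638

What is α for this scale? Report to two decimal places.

ΣVar(i) = 0.885 + 0.546 + 0.638 = 2.069
Sum of the distinct covariances = 1.061
σ²_T = 2.069 + 2 × 1.061 = 4.191
α = (k/(k−1))·(1 − ΣVar(i)/σ²_T) = (3/2)·(1 − 2.069/4.191) = 0.76

α = 0.76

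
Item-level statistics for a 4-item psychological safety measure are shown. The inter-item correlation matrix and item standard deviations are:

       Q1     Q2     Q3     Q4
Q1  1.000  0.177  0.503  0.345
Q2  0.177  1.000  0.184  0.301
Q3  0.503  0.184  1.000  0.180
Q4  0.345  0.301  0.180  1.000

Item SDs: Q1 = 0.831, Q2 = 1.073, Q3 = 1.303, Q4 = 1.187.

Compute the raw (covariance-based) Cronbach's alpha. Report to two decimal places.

Σσ²ᵢ = 0.831² + 1.073² + 1.303² + 1.187² = 4.9487
Covariances σ_ij = r_ij · s_i · s_j:
  σ(Q1,Q2) = 0.177 × 0.831 × 1.073 = 0.1578
  σ(Q1,Q3) = 0.503 × 0.831 × 1.303 = 0.5446
  σ(Q1,Q4) = 0.345 × 0.831 × 1.187 = 0.3403
  σ(Q2,Q3) = 0.184 × 1.073 × 1.303 = 0.2573
  σ(Q2,Q4) = 0.301 × 1.073 × 1.187 = 0.3834
  σ(Q3,Q4) = 0.180 × 1.303 × 1.187 = 0.2784
σ²_T = Σσ²ᵢ + 2·Σσ_ij = 4.9487 + 2 × 1.9618 = 8.8723
α = (4/3)·(1 − 4.9487/8.8723) = 0.59

Cronbach's alpha = 0.59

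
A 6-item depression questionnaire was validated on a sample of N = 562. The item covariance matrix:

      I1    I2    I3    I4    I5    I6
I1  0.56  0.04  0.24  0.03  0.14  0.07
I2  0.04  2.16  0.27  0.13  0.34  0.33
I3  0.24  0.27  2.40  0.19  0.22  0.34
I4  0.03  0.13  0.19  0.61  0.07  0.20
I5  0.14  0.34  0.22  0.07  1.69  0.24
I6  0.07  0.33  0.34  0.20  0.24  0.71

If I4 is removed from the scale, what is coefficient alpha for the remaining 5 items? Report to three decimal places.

α = 0.465

Remaining items: I1, I2, I3, I5, I6 (k = 5).
Σσ²ᵢ = 0.56 + 2.16 + 2.40 + 1.69 + 0.71 = 7.52
total variance = 7.52 + 2 × 2.23 = 11.98
α (item deleted) = (5/4)·(1 − 7.52/11.98) = 0.465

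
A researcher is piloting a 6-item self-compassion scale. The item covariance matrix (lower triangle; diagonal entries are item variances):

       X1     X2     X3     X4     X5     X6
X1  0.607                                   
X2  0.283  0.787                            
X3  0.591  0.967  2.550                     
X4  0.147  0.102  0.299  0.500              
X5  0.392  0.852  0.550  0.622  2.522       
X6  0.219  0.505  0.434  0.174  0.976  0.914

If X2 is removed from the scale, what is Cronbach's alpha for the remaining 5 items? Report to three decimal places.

Remaining items: X1, X3, X4, X5, X6 (k = 5).
Σσᵢ² = 0.607 + 2.550 + 0.500 + 2.522 + 0.914 = 7.093
Var(T) = 7.093 + 2 × 4.404 = 15.901
α (item deleted) = (5/4)·(1 − 7.093/15.901) = 0.692

α = 0.692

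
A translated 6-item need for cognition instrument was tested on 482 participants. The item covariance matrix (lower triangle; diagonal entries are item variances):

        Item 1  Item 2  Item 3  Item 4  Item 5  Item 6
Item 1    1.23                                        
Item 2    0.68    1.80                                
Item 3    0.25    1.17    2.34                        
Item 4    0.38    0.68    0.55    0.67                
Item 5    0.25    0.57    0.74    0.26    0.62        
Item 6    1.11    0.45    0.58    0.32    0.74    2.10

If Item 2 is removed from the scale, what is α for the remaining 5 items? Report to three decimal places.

Remaining items: Item 1, Item 3, Item 4, Item 5, Item 6 (k = 5).
ΣVar(i) = 1.23 + 2.34 + 0.67 + 0.62 + 2.10 = 6.96
σ²_total = 6.96 + 2 × 5.18 = 17.32
α (item deleted) = (5/4)·(1 − 6.96/17.32) = 0.748

α = 0.748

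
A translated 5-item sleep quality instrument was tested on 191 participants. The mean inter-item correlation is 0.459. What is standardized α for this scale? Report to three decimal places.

Standardized α = k·r̄ / (1 + (k−1)·r̄) = 5 × 0.459 / (1 + 4 × 0.459)
  = 2.2950 / 2.8360 = 0.809

standardized α = 0.809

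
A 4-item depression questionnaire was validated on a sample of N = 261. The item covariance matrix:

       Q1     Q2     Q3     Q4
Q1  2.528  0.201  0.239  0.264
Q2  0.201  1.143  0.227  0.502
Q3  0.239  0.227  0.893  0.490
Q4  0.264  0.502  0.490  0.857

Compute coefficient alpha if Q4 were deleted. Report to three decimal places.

Remaining items: Q1, Q2, Q3 (k = 3).
ΣVar(i) = 2.528 + 1.143 + 0.893 = 4.564
Var(T) = 4.564 + 2 × 0.667 = 5.898
α (item deleted) = (3/2)·(1 − 4.564/5.898) = 0.339

coefficient alpha = 0.339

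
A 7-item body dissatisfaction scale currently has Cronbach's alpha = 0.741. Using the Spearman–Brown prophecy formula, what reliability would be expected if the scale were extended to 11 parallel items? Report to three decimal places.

Length factor m = 11/7 = 1.5714
α' = m·α / (1 + (m−1)·α)
   = 11/7 × 0.741 / (1 + (11/7 − 1) × 0.741)
   = 1.1644 / 1.4234 = 0.818

predicted reliability = 0.818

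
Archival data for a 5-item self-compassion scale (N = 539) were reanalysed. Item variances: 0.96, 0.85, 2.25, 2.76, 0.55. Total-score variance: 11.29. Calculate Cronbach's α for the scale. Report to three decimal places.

Σσᵢ² = 0.96 + 0.85 + 2.25 + 2.76 + 0.55 = 7.37
α = (k/(k−1))·(1 − Σσᵢ²/Var(T)) = (5/4)·(1 − 7.37/11.29) = 0.434

Cronbach's α = 0.434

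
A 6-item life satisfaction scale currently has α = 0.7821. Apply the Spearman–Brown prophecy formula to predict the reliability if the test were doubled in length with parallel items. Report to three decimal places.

Length factor m = 2
α' = m·α / (1 + (m−1)·α)
   = 2 × 0.7821 / (1 + (2 − 1) × 0.7821)
   = 1.5642 / 1.7821 = 0.878

predicted reliability = 0.878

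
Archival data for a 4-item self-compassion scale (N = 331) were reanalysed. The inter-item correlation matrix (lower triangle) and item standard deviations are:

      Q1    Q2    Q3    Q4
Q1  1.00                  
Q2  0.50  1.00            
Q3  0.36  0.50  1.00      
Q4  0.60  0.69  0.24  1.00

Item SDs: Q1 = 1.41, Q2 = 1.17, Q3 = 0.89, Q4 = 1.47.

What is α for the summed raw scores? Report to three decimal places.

Σσ²ᵢ = 1.41² + 1.17² + 0.89² + 1.47² = 6.3100
Covariances σ_ij = r_ij · s_i · s_j:
  σ(Q1,Q2) = 0.50 × 1.41 × 1.17 = 0.8248
  σ(Q1,Q3) = 0.36 × 1.41 × 0.89 = 0.4518
  σ(Q1,Q4) = 0.60 × 1.41 × 1.47 = 1.2436
  σ(Q2,Q3) = 0.50 × 1.17 × 0.89 = 0.5206
  σ(Q2,Q4) = 0.69 × 1.17 × 1.47 = 1.1867
  σ(Q3,Q4) = 0.24 × 0.89 × 1.47 = 0.3140
σ²_T = Σσ²ᵢ + 2·Σσ_ij = 6.3100 + 2 × 4.5415 = 15.3930
α = (4/3)·(1 − 6.3100/15.3930) = 0.787

α = 0.787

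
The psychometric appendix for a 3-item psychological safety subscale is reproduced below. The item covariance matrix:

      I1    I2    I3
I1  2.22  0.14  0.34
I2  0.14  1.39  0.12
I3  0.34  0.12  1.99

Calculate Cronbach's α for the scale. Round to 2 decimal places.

Cronbach's α = 0.26

Σσ²ᵢ = 2.22 + 1.39 + 1.99 = 5.60
Sum of off-diagonal covariances = 0.60
σ²_total = 5.60 + 2 × 0.60 = 6.80
α = (k/(k−1))·(1 − Σσ²ᵢ/σ²_total) = (3/2)·(1 − 5.60/6.80) = 0.26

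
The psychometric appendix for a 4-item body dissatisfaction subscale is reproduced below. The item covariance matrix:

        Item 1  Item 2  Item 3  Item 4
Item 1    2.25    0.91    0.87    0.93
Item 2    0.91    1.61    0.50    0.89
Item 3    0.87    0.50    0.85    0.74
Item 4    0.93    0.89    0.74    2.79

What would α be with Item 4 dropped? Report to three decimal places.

α = 0.738

Remaining items: Item 1, Item 2, Item 3 (k = 3).
sum of item variances = 2.25 + 1.61 + 0.85 = 4.71
σ²_total = 4.71 + 2 × 2.28 = 9.27
α (item deleted) = (3/2)·(1 − 4.71/9.27) = 0.738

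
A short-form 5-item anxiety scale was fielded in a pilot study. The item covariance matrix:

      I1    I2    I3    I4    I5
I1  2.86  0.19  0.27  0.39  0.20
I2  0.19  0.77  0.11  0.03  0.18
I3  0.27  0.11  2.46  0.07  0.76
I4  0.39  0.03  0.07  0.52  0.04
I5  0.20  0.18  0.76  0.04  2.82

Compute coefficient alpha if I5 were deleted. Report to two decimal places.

Remaining items: I1, I2, I3, I4 (k = 4).
sum of item variances = 2.86 + 0.77 + 2.46 + 0.52 = 6.61
Var(T) = 6.61 + 2 × 1.06 = 8.73
α (item deleted) = (4/3)·(1 − 6.61/8.73) = 0.32

α = 0.32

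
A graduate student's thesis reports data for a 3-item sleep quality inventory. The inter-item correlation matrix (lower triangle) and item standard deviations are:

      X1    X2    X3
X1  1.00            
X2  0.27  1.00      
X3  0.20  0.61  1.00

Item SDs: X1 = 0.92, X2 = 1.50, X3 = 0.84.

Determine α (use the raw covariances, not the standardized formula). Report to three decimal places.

α = 0.608

Σσ²ᵢ = 0.92² + 1.50² + 0.84² = 3.8020
Covariances σ_ij = r_ij · s_i · s_j:
  σ(X1,X2) = 0.27 × 0.92 × 1.50 = 0.3726
  σ(X1,X3) = 0.20 × 0.92 × 0.84 = 0.1546
  σ(X2,X3) = 0.61 × 1.50 × 0.84 = 0.7686
σ²_T = Σσ²ᵢ + 2·Σσ_ij = 3.8020 + 2 × 1.2958 = 6.3936
α = (3/2)·(1 − 3.8020/6.3936) = 0.608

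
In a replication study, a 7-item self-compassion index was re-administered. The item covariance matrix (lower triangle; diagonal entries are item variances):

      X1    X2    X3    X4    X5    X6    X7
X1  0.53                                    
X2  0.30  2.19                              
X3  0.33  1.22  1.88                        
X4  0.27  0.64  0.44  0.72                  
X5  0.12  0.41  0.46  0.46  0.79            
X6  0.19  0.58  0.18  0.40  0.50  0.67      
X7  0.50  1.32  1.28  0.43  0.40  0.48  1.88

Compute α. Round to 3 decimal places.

sum of item variances = 0.53 + 2.19 + 1.88 + 0.72 + 0.79 + 0.67 + 1.88 = 8.66
Sum of off-diagonal covariances = 10.91
σ²_total = 8.66 + 2 × 10.91 = 30.48
α = (k/(k−1))·(1 − sum of item variances/σ²_total) = (7/6)·(1 − 8.66/30.48) = 0.835

α = 0.835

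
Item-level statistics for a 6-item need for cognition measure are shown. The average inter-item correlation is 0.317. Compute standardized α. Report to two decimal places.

standardized α = 0.74

Standardized α = k·r̄ / (1 + (k−1)·r̄) = 6 × 0.317 / (1 + 5 × 0.317)
  = 1.9020 / 2.5850 = 0.74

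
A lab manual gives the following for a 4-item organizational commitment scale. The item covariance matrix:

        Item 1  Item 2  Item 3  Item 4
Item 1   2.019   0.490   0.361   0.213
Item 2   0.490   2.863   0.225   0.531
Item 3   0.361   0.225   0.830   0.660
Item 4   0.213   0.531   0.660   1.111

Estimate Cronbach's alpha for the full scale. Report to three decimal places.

Cronbach's alpha = 0.561

Σσ²ᵢ = 2.019 + 2.863 + 0.830 + 1.111 = 6.823
Sum of off-diagonal covariances = 2.480
σ²_total = 6.823 + 2 × 2.480 = 11.783
α = (k/(k−1))·(1 − Σσ²ᵢ/σ²_total) = (4/3)·(1 − 6.823/11.783) = 0.561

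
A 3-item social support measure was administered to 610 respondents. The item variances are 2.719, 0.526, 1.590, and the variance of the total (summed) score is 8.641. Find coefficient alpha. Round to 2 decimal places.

Σσ²ᵢ = 2.719 + 0.526 + 1.590 = 4.835
α = (k/(k−1))·(1 − Σσ²ᵢ/σ²_T) = (3/2)·(1 − 4.835/8.641) = 0.66

coefficient alpha = 0.66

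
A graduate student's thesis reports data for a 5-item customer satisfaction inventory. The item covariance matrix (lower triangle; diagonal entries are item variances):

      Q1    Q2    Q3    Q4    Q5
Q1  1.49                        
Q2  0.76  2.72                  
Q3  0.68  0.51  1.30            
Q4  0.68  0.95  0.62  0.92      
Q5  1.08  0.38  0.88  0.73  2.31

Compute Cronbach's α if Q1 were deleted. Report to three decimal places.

Remaining items: Q2, Q3, Q4, Q5 (k = 4).
ΣVar(i) = 2.72 + 1.30 + 0.92 + 2.31 = 7.25
σ²_total = 7.25 + 2 × 4.07 = 15.39
α (item deleted) = (4/3)·(1 − 7.25/15.39) = 0.705

Cronbach's α = 0.705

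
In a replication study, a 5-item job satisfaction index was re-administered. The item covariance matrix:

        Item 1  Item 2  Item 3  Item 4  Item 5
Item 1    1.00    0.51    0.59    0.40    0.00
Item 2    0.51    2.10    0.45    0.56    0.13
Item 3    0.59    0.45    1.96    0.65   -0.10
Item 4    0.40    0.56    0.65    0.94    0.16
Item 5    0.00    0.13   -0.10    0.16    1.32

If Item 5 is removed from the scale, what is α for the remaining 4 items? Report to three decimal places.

Remaining items: Item 1, Item 2, Item 3, Item 4 (k = 4).
ΣVar(i) = 1.00 + 2.10 + 1.96 + 0.94 = 6.00
σ²_T = 6.00 + 2 × 3.16 = 12.32
α (item deleted) = (4/3)·(1 − 6.00/12.32) = 0.684

α = 0.684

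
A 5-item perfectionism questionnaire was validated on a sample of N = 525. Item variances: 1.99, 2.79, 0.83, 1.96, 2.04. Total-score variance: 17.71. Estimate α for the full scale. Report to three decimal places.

α = 0.572

Σσᵢ² = 1.99 + 2.79 + 0.83 + 1.96 + 2.04 = 9.61
α = (k/(k−1))·(1 − Σσᵢ²/Var(T)) = (5/4)·(1 − 9.61/17.71) = 0.572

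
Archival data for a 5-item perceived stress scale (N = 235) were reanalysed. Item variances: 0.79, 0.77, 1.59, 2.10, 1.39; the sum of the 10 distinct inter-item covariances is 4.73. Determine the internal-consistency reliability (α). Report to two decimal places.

α = 0.73

Σσᵢ² = 0.79 + 0.77 + 1.59 + 2.10 + 1.39 = 6.64
Sum of distinct covariances = 4.73
σ²_total = Σσᵢ² + 2·Σcov = 6.64 + 2 × 4.73 = 16.10
α = (5/4)·(1 − 6.64/16.10) = 0.73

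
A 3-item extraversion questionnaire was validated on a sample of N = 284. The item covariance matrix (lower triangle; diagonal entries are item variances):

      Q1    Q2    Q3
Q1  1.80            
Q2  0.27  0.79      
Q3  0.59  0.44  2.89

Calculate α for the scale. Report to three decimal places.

α = 0.483

sum of item variances = 1.80 + 0.79 + 2.89 = 5.48
Sum of the distinct covariances = 1.30
total variance = 5.48 + 2 × 1.30 = 8.08
α = (k/(k−1))·(1 − sum of item variances/total variance) = (3/2)·(1 − 5.48/8.08) = 0.483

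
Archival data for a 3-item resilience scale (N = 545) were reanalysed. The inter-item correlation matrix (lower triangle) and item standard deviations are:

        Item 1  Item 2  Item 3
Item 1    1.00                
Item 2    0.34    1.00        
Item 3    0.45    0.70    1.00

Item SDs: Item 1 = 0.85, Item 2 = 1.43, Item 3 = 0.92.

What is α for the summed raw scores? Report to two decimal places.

α = 0.72

Σσ²ᵢ = 0.85² + 1.43² + 0.92² = 3.6138
Covariances σ_ij = r_ij · s_i · s_j:
  σ(Item 1,Item 2) = 0.34 × 0.85 × 1.43 = 0.4133
  σ(Item 1,Item 3) = 0.45 × 0.85 × 0.92 = 0.3519
  σ(Item 2,Item 3) = 0.70 × 1.43 × 0.92 = 0.9209
σ²_T = Σσ²ᵢ + 2·Σσ_ij = 3.6138 + 2 × 1.6861 = 6.9860
α = (3/2)·(1 − 3.6138/6.9860) = 0.72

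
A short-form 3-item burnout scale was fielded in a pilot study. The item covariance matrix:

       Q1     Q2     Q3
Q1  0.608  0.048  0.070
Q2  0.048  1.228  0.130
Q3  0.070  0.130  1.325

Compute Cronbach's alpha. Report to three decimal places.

α = 0.203

Σσ²ᵢ = 0.608 + 1.228 + 1.325 = 3.161
Sum of the distinct covariances = 0.248
σ²_total = 3.161 + 2 × 0.248 = 3.657
α = (k/(k−1))·(1 − Σσ²ᵢ/σ²_total) = (3/2)·(1 − 3.161/3.657) = 0.203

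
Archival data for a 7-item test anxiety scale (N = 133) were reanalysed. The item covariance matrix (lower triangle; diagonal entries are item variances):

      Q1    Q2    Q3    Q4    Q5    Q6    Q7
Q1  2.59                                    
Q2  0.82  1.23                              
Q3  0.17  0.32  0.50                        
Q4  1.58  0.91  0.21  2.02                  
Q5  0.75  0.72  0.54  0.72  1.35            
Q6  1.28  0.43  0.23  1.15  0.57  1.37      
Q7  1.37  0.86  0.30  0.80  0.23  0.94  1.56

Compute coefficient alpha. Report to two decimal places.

coefficient alpha = 0.86

Σσᵢ² = 2.59 + 1.23 + 0.50 + 2.02 + 1.35 + 1.37 + 1.56 = 10.62
Sum of off-diagonal covariances = 14.90
total variance = 10.62 + 2 × 14.90 = 40.42
α = (k/(k−1))·(1 − Σσᵢ²/total variance) = (7/6)·(1 − 10.62/40.42) = 0.86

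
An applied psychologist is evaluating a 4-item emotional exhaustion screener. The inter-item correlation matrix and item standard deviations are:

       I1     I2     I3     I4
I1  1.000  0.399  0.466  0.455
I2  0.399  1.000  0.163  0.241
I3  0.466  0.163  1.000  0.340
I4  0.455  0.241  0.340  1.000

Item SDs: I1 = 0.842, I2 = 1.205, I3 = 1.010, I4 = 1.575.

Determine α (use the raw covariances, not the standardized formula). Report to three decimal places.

Σσ²ᵢ = 0.842² + 1.205² + 1.010² + 1.575² = 5.6617
Covariances σ_ij = r_ij · s_i · s_j:
  σ(I1,I2) = 0.399 × 0.842 × 1.205 = 0.4048
  σ(I1,I3) = 0.466 × 0.842 × 1.010 = 0.3963
  σ(I1,I4) = 0.455 × 0.842 × 1.575 = 0.6034
  σ(I2,I3) = 0.163 × 1.205 × 1.010 = 0.1984
  σ(I2,I4) = 0.241 × 1.205 × 1.575 = 0.4574
  σ(I3,I4) = 0.340 × 1.010 × 1.575 = 0.5409
σ²_T = Σσ²ᵢ + 2·Σσ_ij = 5.6617 + 2 × 2.6012 = 10.8641
α = (4/3)·(1 − 5.6617/10.8641) = 0.638

α = 0.638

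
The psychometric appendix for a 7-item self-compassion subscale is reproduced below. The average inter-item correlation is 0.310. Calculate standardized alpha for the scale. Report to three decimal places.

α = 0.759

Standardized α = k·r̄ / (1 + (k−1)·r̄) = 7 × 0.310 / (1 + 6 × 0.310)
  = 2.1700 / 2.8600 = 0.759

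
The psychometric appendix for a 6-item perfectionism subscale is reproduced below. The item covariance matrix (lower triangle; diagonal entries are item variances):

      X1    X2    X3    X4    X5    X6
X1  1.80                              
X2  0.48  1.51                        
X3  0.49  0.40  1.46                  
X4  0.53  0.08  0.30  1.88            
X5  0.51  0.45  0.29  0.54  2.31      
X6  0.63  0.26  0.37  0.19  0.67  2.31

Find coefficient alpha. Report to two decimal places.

Σσ²ᵢ = 1.80 + 1.51 + 1.46 + 1.88 + 2.31 + 2.31 = 11.27
Sum of the distinct covariances = 6.19
σ²_total = 11.27 + 2 × 6.19 = 23.65
α = (k/(k−1))·(1 − Σσ²ᵢ/σ²_total) = (6/5)·(1 − 11.27/23.65) = 0.63

coefficient alpha = 0.63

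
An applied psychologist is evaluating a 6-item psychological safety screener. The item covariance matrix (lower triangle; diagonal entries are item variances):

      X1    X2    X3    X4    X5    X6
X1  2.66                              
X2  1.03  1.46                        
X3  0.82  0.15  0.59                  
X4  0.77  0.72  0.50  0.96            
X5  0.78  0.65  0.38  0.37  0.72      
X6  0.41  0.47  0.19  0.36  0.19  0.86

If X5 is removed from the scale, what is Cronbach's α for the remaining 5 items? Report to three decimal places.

α = 0.780

Remaining items: X1, X2, X3, X4, X6 (k = 5).
Σσ²ᵢ = 2.66 + 1.46 + 0.59 + 0.96 + 0.86 = 6.53
total variance = 6.53 + 2 × 5.42 = 17.37
α (item deleted) = (5/4)·(1 − 6.53/17.37) = 0.780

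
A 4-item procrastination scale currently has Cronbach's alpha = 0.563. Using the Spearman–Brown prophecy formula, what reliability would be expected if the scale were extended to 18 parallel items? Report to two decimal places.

predicted reliability = 0.85

Length factor m = 18/4 = 4.5000
α' = m·α / (1 + (m−1)·α)
   = 18/4 × 0.563 / (1 + (18/4 − 1) × 0.563)
   = 2.5335 / 2.9705 = 0.85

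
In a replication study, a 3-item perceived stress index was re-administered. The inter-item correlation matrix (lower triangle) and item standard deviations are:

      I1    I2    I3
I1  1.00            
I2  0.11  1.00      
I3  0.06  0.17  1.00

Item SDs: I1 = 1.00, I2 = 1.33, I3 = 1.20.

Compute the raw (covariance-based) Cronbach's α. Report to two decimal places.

Cronbach's α = 0.28

Σσ²ᵢ = 1.00² + 1.33² + 1.20² = 4.2089
Covariances σ_ij = r_ij · s_i · s_j:
  σ(I1,I2) = 0.11 × 1.00 × 1.33 = 0.1463
  σ(I1,I3) = 0.06 × 1.00 × 1.20 = 0.0720
  σ(I2,I3) = 0.17 × 1.33 × 1.20 = 0.2713
σ²_T = Σσ²ᵢ + 2·Σσ_ij = 4.2089 + 2 × 0.4896 = 5.1881
α = (3/2)·(1 − 4.2089/5.1881) = 0.28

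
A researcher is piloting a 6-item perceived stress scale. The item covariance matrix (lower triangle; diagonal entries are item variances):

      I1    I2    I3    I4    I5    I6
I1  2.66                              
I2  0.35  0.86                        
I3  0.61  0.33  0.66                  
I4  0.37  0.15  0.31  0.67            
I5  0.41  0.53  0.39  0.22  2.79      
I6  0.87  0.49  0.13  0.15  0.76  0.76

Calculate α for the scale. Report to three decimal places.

α = 0.709

sum of item variances = 2.66 + 0.86 + 0.66 + 0.67 + 2.79 + 0.76 = 8.40
Sum of the distinct covariances = 6.07
σ²_total = 8.40 + 2 × 6.07 = 20.54
α = (k/(k−1))·(1 − sum of item variances/σ²_total) = (6/5)·(1 − 8.40/20.54) = 0.709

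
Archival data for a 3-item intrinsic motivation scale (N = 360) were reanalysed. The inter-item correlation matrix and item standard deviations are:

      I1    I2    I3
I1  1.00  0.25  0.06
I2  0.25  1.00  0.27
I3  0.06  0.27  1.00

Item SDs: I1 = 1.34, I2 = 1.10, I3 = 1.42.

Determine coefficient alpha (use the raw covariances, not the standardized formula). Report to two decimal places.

Σσ²ᵢ = 1.34² + 1.10² + 1.42² = 5.0220
Covariances σ_ij = r_ij · s_i · s_j:
  σ(I1,I2) = 0.25 × 1.34 × 1.10 = 0.3685
  σ(I1,I3) = 0.06 × 1.34 × 1.42 = 0.1142
  σ(I2,I3) = 0.27 × 1.10 × 1.42 = 0.4217
σ²_T = Σσ²ᵢ + 2·Σσ_ij = 5.0220 + 2 × 0.9044 = 6.8308
α = (3/2)·(1 − 5.0220/6.8308) = 0.40

coefficient alpha = 0.40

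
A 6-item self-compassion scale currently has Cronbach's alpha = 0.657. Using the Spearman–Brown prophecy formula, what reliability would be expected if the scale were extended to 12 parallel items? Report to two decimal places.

Length factor m = 12/6 = 2.0000
α' = m·α / (1 + (m−1)·α)
   = 12/6 × 0.657 / (1 + (12/6 − 1) × 0.657)
   = 1.3140 / 1.6570 = 0.79

predicted reliability = 0.79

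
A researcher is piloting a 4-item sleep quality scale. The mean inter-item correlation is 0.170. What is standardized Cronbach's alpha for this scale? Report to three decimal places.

α = 0.450

Standardized α = k·r̄ / (1 + (k−1)·r̄) = 4 × 0.170 / (1 + 3 × 0.170)
  = 0.6800 / 1.5100 = 0.450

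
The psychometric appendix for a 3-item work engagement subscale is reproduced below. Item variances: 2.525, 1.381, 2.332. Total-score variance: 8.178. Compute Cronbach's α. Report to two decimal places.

Cronbach's α = 0.36

Σσ²ᵢ = 2.525 + 1.381 + 2.332 = 6.238
α = (k/(k−1))·(1 − Σσ²ᵢ/σ²_total) = (3/2)·(1 − 6.238/8.178) = 0.36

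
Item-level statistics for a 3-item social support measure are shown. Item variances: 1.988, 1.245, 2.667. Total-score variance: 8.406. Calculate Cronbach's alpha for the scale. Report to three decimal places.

Σσᵢ² = 1.988 + 1.245 + 2.667 = 5.900
α = (k/(k−1))·(1 − Σσᵢ²/σ²_T) = (3/2)·(1 − 5.900/8.406) = 0.447

α = 0.447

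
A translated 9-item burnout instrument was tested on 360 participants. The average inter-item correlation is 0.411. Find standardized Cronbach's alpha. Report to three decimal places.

α = 0.863

Standardized α = k·r̄ / (1 + (k−1)·r̄) = 9 × 0.411 / (1 + 8 × 0.411)
  = 3.6990 / 4.2880 = 0.863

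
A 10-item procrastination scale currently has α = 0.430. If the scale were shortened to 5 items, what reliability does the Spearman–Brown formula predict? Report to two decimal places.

Length factor m = 5/10 = 0.5000
α' = m·α / (1 − (1−m)·α)
   = 5/10 × 0.430 / (1 − (1 − 5/10) × 0.430)
   = 0.2150 / 0.7850 = 0.27

predicted reliability = 0.27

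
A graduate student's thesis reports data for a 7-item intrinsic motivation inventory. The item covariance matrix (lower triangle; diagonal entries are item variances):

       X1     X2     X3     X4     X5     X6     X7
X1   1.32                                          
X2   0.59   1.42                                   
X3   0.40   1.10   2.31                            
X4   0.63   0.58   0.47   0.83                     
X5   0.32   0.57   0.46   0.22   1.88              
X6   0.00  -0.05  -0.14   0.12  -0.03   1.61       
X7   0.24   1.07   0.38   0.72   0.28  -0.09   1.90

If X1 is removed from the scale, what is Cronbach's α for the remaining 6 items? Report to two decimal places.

α = 0.64

Remaining items: X2, X3, X4, X5, X6, X7 (k = 6).
sum of item variances = 1.42 + 2.31 + 0.83 + 1.88 + 1.61 + 1.90 = 9.95
σ²_total = 9.95 + 2 × 5.66 = 21.27
α (item deleted) = (6/5)·(1 − 9.95/21.27) = 0.64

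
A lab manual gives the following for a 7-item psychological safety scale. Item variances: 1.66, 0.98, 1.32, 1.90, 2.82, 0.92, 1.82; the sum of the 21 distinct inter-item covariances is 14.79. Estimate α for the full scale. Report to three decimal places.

Σσ²ᵢ = 1.66 + 0.98 + 1.32 + 1.90 + 2.82 + 0.92 + 1.82 = 11.42
Sum of distinct covariances = 14.79
σ²_total = Σσ²ᵢ + 2·Σcov = 11.42 + 2 × 14.79 = 41.00
α = (7/6)·(1 − 11.42/41.00) = 0.842

α = 0.842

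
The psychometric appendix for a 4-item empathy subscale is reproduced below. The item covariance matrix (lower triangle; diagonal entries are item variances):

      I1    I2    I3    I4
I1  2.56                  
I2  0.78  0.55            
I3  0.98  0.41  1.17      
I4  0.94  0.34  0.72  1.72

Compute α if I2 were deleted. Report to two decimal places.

α = 0.74

Remaining items: I1, I3, I4 (k = 3).
Σσ²ᵢ = 2.56 + 1.17 + 1.72 = 5.45
total variance = 5.45 + 2 × 2.64 = 10.73
α (item deleted) = (3/2)·(1 − 5.45/10.73) = 0.74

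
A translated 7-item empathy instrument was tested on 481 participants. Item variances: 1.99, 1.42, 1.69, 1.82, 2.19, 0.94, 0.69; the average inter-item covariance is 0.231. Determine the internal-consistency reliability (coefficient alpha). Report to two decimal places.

sum of item variances = 1.99 + 1.42 + 1.69 + 1.82 + 2.19 + 0.94 + 0.69 = 10.74
Sum of the 21 distinct covariances = 21 × 0.231 = 4.851
σ²_total = sum of item variances + 2·Σcov = 10.74 + 2 × 4.851 = 20.442
α = (7/6)·(1 − 10.74/20.442) = 0.55

coefficient alpha = 0.55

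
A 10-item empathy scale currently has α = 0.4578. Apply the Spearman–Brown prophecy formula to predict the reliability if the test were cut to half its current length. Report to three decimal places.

Length factor m = 1/2
α' = m·α / (1 − (1−m)·α)
   = 1/2 × 0.4578 / (1 − (1 − 1/2) × 0.4578)
   = 0.2289 / 0.7711 = 0.297

predicted reliability = 0.297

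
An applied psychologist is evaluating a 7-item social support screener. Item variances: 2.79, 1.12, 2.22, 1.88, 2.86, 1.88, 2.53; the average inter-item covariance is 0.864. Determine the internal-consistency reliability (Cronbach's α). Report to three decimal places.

Σσᵢ² = 2.79 + 1.12 + 2.22 + 1.88 + 2.86 + 1.88 + 2.53 = 15.28
Sum of the 21 distinct covariances = 21 × 0.864 = 18.144
σ²_total = Σσᵢ² + 2·Σcov = 15.28 + 2 × 18.144 = 51.568
α = (7/6)·(1 − 15.28/51.568) = 0.821

α = 0.821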